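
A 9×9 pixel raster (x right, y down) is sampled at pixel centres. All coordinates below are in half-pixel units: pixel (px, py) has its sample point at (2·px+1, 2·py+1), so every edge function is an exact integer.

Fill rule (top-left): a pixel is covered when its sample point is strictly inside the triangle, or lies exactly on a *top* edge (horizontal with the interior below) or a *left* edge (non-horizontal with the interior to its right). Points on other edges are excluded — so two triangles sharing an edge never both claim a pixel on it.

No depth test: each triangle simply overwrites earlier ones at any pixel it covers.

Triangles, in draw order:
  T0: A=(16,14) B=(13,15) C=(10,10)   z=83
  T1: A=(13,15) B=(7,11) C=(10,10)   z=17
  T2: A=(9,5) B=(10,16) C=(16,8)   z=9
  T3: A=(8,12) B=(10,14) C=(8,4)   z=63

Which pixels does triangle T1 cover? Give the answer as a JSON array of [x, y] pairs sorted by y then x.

T0:
  2·area = 18
  edge (16, 14)→(13, 15): d=(-3,1) right/bottom  bias=-1
  edge (13, 15)→(10, 10): d=(-3,-5) top-left  bias=+0
  edge (10, 10)→(16, 14): d=(6,4) right/bottom  bias=-1
    (3,2)@(7, 5): e=[36,0,-18] → ·  [on edge]
    (5,5)@(11, 11): e=[14,2,2] → █
    (6,5)@(13, 11): e=[12,12,-6] → ·
    (5,6)@(11, 13): e=[8,-4,14] → ·
    (6,6)@(13, 13): e=[6,6,6] → █
    (7,6)@(15, 13): e=[4,16,-2] → ·
    (6,7)@(13, 15): e=[0,0,18] → ·  [on edge]
    (3,8)@(7, 17): e=[0,-36,54] → ·  [on edge]
  covered (2 px):
    · · · · · · · · ·
    · · · · · · · · ·
    · · · · · · · · ·
    · · · · · · · · ·
    · · · · · · · · ·
    · · · · · █ · · ·
    · · · · · · █ · ·
    · · · · · · · · ·
    · · · · · · · · ·
T1:
  2·area = 18
  edge (13, 15)→(7, 11): d=(-6,-4) top-left  bias=+0
  edge (7, 11)→(10, 10): d=(3,-1) top-left  bias=+0
  edge (10, 10)→(13, 15): d=(3,5) right/bottom  bias=-1
    (3,2)@(7, 5): e=[36,-18,0] → ·  [on edge]
    (0,3)@(1, 7): e=[0,-18,36] → ·  [on edge]
    (6,4)@(13, 9): e=[36,0,-18] → ·  [on edge]
    (3,5)@(7, 11): e=[0,0,18] → █  [on edge]
    (4,5)@(9, 11): e=[8,2,8] → █
    (5,5)@(11, 11): e=[16,4,-2] → ·
    (0,6)@(1, 13): e=[-36,0,54] → ·  [on edge]
    (3,6)@(7, 13): e=[-12,6,24] → ·
    (4,6)@(9, 13): e=[-4,8,14] → ·
    (5,6)@(11, 13): e=[4,10,4] → █
    (6,6)@(13, 13): e=[12,12,-6] → ·
    (5,7)@(11, 15): e=[-8,16,10] → ·
    (6,7)@(13, 15): e=[0,18,0] → ·  [on edge]
  covered (3 px):
    · · · · · · · · ·
    · · · · · · · · ·
    · · · · · · · · ·
    · · · · · · · · ·
    · · · · · · · · ·
    · · · █ █ · · · ·
    · · · · · █ · · ·
    · · · · · · · · ·
    · · · · · · · · ·
T2:
  2·area = 74  (B↔C swapped to make it positive)
  edge (9, 5)→(16, 8): d=(7,3) right/bottom  bias=-1
  edge (16, 8)→(10, 16): d=(-6,8) right/bottom  bias=-1
  edge (10, 16)→(9, 5): d=(-1,-11) top-left  bias=+0
    (4,2)@(9, 5): e=[0,74,0] → ·  [on edge]
    (5,3)@(11, 7): e=[8,46,20] → █
    (6,3)@(13, 7): e=[2,30,42] → █
    (7,3)@(15, 7): e=[-4,14,64] → ·
    (5,4)@(11, 9): e=[22,34,18] → █
    (7,4)@(15, 9): e=[10,2,62] → █
    (8,4)@(17, 9): e=[4,-14,84] → ·
    (5,5)@(11, 11): e=[36,22,16] → █
    (7,5)@(15, 11): e=[24,-10,60] → ·
    (5,6)@(11, 13): e=[50,10,14] → █
    (6,6)@(13, 13): e=[44,-6,36] → ·
    (5,7)@(11, 15): e=[64,-2,12] → ·
  covered (8 px):
    · · · · · · · · ·
    · · · · · · · · ·
    · · · · · · · · ·
    · · · · · █ █ · ·
    · · · · · █ █ █ ·
    · · · · · █ █ · ·
    · · · · · █ · · ·
    · · · · · · · · ·
    · · · · · · · · ·
T3:
  2·area = 16  (B↔C swapped to make it positive)
  edge (8, 12)→(8, 4): d=(0,-8) top-left  bias=+0
  edge (8, 4)→(10, 14): d=(2,10) right/bottom  bias=-1
  edge (10, 14)→(8, 12): d=(-2,-2) top-left  bias=+0
    (0,2)@(1, 5): e=[-56,72,0] → ·  [on edge]
    (1,3)@(3, 7): e=[-40,56,0] → ·  [on edge]
    (2,4)@(5, 9): e=[-24,40,0] → ·  [on edge]
    (4,4)@(9, 9): e=[8,0,8] → ·  [on edge]
    (3,5)@(7, 11): e=[-8,24,0] → ·  [on edge]
    (4,5)@(9, 11): e=[8,4,4] → █
    (5,5)@(11, 11): e=[24,-16,8] → ·
    (4,6)@(9, 13): e=[8,8,0] → █  [on edge]
    (5,6)@(11, 13): e=[24,-12,4] → ·
    (4,7)@(9, 15): e=[8,12,-4] → ·
    (5,7)@(11, 15): e=[24,-8,0] → ·  [on edge]
    (6,8)@(13, 17): e=[40,-24,0] → ·  [on edge]
  covered (2 px):
    · · · · · · · · ·
    · · · · · · · · ·
    · · · · · · · · ·
    · · · · · · · · ·
    · · · · · · · · ·
    · · · · █ · · · ·
    · · · · █ · · · ·
    · · · · · · · · ·
    · · · · · · · · ·

Result: [[3,5],[4,5],[5,6]]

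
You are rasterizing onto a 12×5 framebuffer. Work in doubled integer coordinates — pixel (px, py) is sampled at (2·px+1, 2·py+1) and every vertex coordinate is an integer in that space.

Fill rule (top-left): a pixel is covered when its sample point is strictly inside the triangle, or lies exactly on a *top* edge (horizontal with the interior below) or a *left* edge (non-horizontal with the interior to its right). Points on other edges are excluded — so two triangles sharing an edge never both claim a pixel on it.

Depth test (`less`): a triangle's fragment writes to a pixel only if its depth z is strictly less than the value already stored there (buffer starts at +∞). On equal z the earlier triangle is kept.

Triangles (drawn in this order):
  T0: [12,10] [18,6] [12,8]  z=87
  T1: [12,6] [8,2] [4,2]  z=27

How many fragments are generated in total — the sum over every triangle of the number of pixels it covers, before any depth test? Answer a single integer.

T0:
  2·area = 12  (B↔C swapped to make it positive)
  edge (12, 10)→(12, 8): d=(0,-2) top-left  bias=+0
  edge (12, 8)→(18, 6): d=(6,-2) top-left  bias=+0
  edge (18, 6)→(12, 10): d=(-6,4) right/bottom  bias=-1
    (10,2)@(21, 5): e=[18,0,-6] → ·  [on edge]
    (7,3)@(15, 7): e=[6,0,6] → #  [on edge]
    (8,3)@(17, 7): e=[10,4,-2] → ·
    (4,4)@(9, 9): e=[-6,0,18] → ·  [on edge]
    (6,4)@(13, 9): e=[2,8,2] → #
    (7,4)@(15, 9): e=[6,12,-6] → ·
  covered (2 px):
    · · · · · · · · · · · ·
    · · · · · · · · · · · ·
    · · · · · · · · · · · ·
    · · · · · · · # · · · ·
    · · · · · · # · · · · ·
T1:
  2·area = 16  (B↔C swapped to make it positive)
  edge (12, 6)→(4, 2): d=(-8,-4) top-left  bias=+0
  edge (4, 2)→(8, 2): d=(4,0) top-left  bias=+0
  edge (8, 2)→(12, 6): d=(4,4) right/bottom  bias=-1
    (3,0)@(7, 1): e=[20,-4,0] → ·  [on edge]
    (3,1)@(7, 3): e=[4,4,8] → #
    (4,1)@(9, 3): e=[12,4,0] → ·  [on edge]
    (3,2)@(7, 5): e=[-12,12,16] → ·
    (5,2)@(11, 5): e=[4,12,0] → ·  [on edge]
    (6,3)@(13, 7): e=[-4,20,0] → ·  [on edge]
    (7,4)@(15, 9): e=[-12,28,0] → ·  [on edge]
  covered (1 px):
    · · · · · · · · · · · ·
    · · · # · · · · · · · ·
    · · · · · · · · · · · ·
    · · · · · · · · · · · ·
    · · · · · · · · · · · ·

Final: 3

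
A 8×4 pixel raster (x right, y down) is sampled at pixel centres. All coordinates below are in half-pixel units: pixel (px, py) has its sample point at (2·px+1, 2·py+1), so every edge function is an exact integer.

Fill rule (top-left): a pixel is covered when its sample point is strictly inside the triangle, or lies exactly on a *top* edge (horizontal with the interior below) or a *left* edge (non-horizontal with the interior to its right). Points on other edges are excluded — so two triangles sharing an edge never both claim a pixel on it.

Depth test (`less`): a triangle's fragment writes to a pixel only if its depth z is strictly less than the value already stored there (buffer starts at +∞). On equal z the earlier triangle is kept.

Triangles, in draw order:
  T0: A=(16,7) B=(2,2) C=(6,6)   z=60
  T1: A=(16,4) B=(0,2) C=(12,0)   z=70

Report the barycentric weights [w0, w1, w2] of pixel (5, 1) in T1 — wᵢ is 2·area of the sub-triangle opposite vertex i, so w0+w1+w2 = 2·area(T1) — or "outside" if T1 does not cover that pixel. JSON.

T0:
  2·area = 36  (B↔C swapped to make it positive)
  edge (16, 7)→(6, 6): d=(-10,-1) top-left  bias=+0
  edge (6, 6)→(2, 2): d=(-4,-4) top-left  bias=+0
  edge (2, 2)→(16, 7): d=(14,5) right/bottom  bias=-1
    (0,0)@(1, 1): e=[45,0,-9] → ·  [on edge]
    (1,1)@(3, 3): e=[27,0,9] → █  [on edge]
    (2,1)@(5, 3): e=[29,8,-1] → ·
    (1,2)@(3, 5): e=[7,-8,37] → ·
    (2,2)@(5, 5): e=[9,0,27] → █  [on edge]
    (3,2)@(7, 5): e=[11,8,17] → █
    (4,2)@(9, 5): e=[13,16,7] → █
    (5,2)@(11, 5): e=[15,24,-3] → ·
    (2,3)@(5, 7): e=[-11,-8,55] → ·
    (3,3)@(7, 7): e=[-9,0,45] → ·  [on edge]
    (4,3)@(9, 7): e=[-7,8,35] → ·
  covered (4 px):
    · · · · · · · ·
    · █ · · · · · ·
    · · █ █ █ · · ·
    · · · · · · · ·
T1:
  2·area = 56
  edge (16, 4)→(0, 2): d=(-16,-2) top-left  bias=+0
  edge (0, 2)→(12, 0): d=(12,-2) top-left  bias=+0
  edge (12, 0)→(16, 4): d=(4,4) right/bottom  bias=-1
    (3,0)@(7, 1): e=[30,2,24] → █
    (4,0)@(9, 1): e=[34,6,16] → █
    (5,0)@(11, 1): e=[38,10,8] → █
    (6,0)@(13, 1): e=[42,14,0] → ·  [on edge]
    (3,1)@(7, 3): e=[-2,26,32] → ·
    (4,1)@(9, 3): e=[2,30,24] → █
    (6,1)@(13, 3): e=[10,38,8] → █
    (7,1)@(15, 3): e=[14,42,0] → ·  [on edge]
    (4,2)@(9, 5): e=[-30,54,32] → ·
    (5,2)@(11, 5): e=[-26,58,24] → ·
    (6,2)@(13, 5): e=[-22,62,16] → ·
  covered (6 px):
    · · · █ █ █ · ·
    · · · · █ █ █ ·
    · · · · · · · ·
    · · · · · · · ·

Final: [34,16,6]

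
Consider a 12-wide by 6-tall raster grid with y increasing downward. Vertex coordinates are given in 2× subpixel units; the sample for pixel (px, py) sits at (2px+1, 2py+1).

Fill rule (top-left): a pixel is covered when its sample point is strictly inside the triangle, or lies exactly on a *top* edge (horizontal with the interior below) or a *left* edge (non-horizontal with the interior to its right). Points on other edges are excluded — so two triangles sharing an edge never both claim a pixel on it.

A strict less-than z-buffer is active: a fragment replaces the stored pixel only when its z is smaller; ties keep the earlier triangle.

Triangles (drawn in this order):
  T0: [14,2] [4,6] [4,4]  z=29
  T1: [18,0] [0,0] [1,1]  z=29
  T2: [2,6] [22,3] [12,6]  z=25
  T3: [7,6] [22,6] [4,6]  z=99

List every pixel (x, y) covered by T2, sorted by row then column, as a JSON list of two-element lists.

T0:
  2·area = 20
  edge (14, 2)→(4, 6): d=(-10,4) right/bottom  bias=-1
  edge (4, 6)→(4, 4): d=(0,-2) top-left  bias=+0
  edge (4, 4)→(14, 2): d=(10,-2) top-left  bias=+0
    (9,0)@(19, 1): e=[-10,30,0] → ·  [on edge]
    (4,1)@(9, 3): e=[10,10,0] → #  [on edge]
    (5,1)@(11, 3): e=[2,14,4] → #
    (6,1)@(13, 3): e=[-6,18,8] → ·
    (2,2)@(5, 5): e=[6,2,12] → #
    (3,2)@(7, 5): e=[-2,6,16] → ·
    (4,2)@(9, 5): e=[-10,10,20] → ·
    (5,2)@(11, 5): e=[-18,14,24] → ·
    (2,3)@(5, 7): e=[-14,2,32] → ·
  covered (3 px):
    · · · · · · · · · · · ·
    · · · · # # · · · · · ·
    · · # · · · · · · · · ·
    · · · · · · · · · · · ·
    · · · · · · · · · · · ·
    · · · · · · · · · · · ·
T1:
  2·area = 18  (B↔C swapped to make it positive)
  edge (18, 0)→(1, 1): d=(-17,1) right/bottom  bias=-1
  edge (1, 1)→(0, 0): d=(-1,-1) top-left  bias=+0
  edge (0, 0)→(18, 0): d=(18,0) top-left  bias=+0
    (0,0)@(1, 1): e=[0,0,18] → ·  [on edge]
    (1,1)@(3, 3): e=[-36,0,54] → ·  [on edge]
    (2,2)@(5, 5): e=[-72,0,90] → ·  [on edge]
    (3,3)@(7, 7): e=[-108,0,126] → ·  [on edge]
    (4,4)@(9, 9): e=[-144,0,162] → ·  [on edge]
    (5,5)@(11, 11): e=[-180,0,198] → ·  [on edge]
  covered (0 px):
    · · · · · · · · · · · ·
    · · · · · · · · · · · ·
    · · · · · · · · · · · ·
    · · · · · · · · · · · ·
    · · · · · · · · · · · ·
    · · · · · · · · · · · ·
T2:
  2·area = 30
  edge (2, 6)→(22, 3): d=(20,-3) top-left  bias=+0
  edge (22, 3)→(12, 6): d=(-10,3) right/bottom  bias=-1
  edge (12, 6)→(2, 6): d=(-10,0) right/bottom  bias=-1
    (4,2)@(9, 5): e=[1,19,10] → #
    (5,2)@(11, 5): e=[7,13,10] → #
    (6,2)@(13, 5): e=[13,7,10] → #
    (7,2)@(15, 5): e=[19,1,10] → #
    (8,2)@(17, 5): e=[25,-5,10] → ·
    (4,3)@(9, 7): e=[41,-1,-10] → ·
    (5,3)@(11, 7): e=[47,-7,-10] → ·
    (6,3)@(13, 7): e=[53,-13,-10] → ·
    (7,3)@(15, 7): e=[59,-19,-10] → ·
  covered (4 px):
    · · · · · · · · · · · ·
    · · · · · · · · · · · ·
    · · · · # # # # · · · ·
    · · · · · · · · · · · ·
    · · · · · · · · · · · ·
    · · · · · · · · · · · ·
T3:
  degenerate (2·area = 0) — covers nothing

Answer: [[4,2],[5,2],[6,2],[7,2]]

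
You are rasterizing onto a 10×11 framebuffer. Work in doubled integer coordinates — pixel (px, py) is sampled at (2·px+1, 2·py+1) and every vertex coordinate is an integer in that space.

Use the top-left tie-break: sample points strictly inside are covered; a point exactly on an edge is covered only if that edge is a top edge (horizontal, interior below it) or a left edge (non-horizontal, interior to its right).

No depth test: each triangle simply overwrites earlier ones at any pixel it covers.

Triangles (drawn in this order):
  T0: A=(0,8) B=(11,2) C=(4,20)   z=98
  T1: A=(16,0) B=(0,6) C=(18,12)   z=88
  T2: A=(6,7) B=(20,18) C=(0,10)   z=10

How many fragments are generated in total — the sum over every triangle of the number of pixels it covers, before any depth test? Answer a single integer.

T0:
  2·area = 156
  edge (0, 8)→(11, 2): d=(11,-6) top-left  bias=+0
  edge (11, 2)→(4, 20): d=(-7,18) right/bottom  bias=-1
  edge (4, 20)→(0, 8): d=(-4,-12) top-left  bias=+0
    (3,2)@(7, 5): e=[9,51,96] → █
    (4,2)@(9, 5): e=[21,15,120] → █
    (5,2)@(11, 5): e=[33,-21,144] → ·
    (1,3)@(3, 7): e=[7,109,40] → █
    (2,3)@(5, 7): e=[19,73,64] → █
    (5,3)@(11, 7): e=[55,-35,136] → ·
    (0,4)@(1, 9): e=[17,131,8] → █
    (4,4)@(9, 9): e=[65,-13,104] → ·
    (0,5)@(1, 11): e=[39,117,0] → █  [on edge]
    (4,5)@(9, 11): e=[87,-27,96] → ·
    (0,6)@(1, 13): e=[61,103,-8] → ·
    (1,6)@(3, 13): e=[73,67,16] → █
    (1,8)@(3, 17): e=[117,39,0] → █  [on edge]
  covered (20 px):
    · · · · · · · · · ·
    · · · · · · · · · ·
    · · · █ █ · · · · ·
    · █ █ █ █ · · · · ·
    █ █ █ █ · · · · · ·
    █ █ █ █ · · · · · ·
    · █ █ · · · · · · ·
    · █ █ · · · · · · ·
    · █ █ · · · · · · ·
    · · · · · · · · · ·
    · · · · · · · · · ·
T1:
  2·area = 204  (B↔C swapped to make it positive)
  edge (16, 0)→(18, 12): d=(2,12) right/bottom  bias=-1
  edge (18, 12)→(0, 6): d=(-18,-6) top-left  bias=+0
  edge (0, 6)→(16, 0): d=(16,-6) top-left  bias=+0
    (7,0)@(15, 1): e=[14,180,10] → █
    (8,0)@(17, 1): e=[-10,192,22] → ·
    (4,1)@(9, 3): e=[90,108,6] → █
    (5,1)@(11, 3): e=[66,120,18] → █
    (6,1)@(13, 3): e=[42,132,30] → █
    (8,1)@(17, 3): e=[-6,156,54] → ·
    (1,2)@(3, 5): e=[166,36,2] → █
    (2,2)@(5, 5): e=[142,48,14] → █
    (3,2)@(7, 5): e=[118,60,26] → █
    (8,2)@(17, 5): e=[-2,120,86] → ·
    (1,3)@(3, 7): e=[170,0,34] → █  [on edge]
    (8,3)@(17, 7): e=[2,84,118] → █
    (4,4)@(9, 9): e=[102,0,102] → █  [on edge]
    (7,5)@(15, 11): e=[34,0,170] → █  [on edge]
  covered (27 px):
    · · · · · · · █ · ·
    · · · · █ █ █ █ · ·
    · █ █ █ █ █ █ █ · ·
    · █ █ █ █ █ █ █ █ ·
    · · · · █ █ █ █ █ ·
    · · · · · · · █ █ ·
    · · · · · · · · · ·
    · · · · · · · · · ·
    · · · · · · · · · ·
    · · · · · · · · · ·
    · · · · · · · · · ·
T2:
  2·area = 108
  edge (6, 7)→(20, 18): d=(14,11) right/bottom  bias=-1
  edge (20, 18)→(0, 10): d=(-20,-8) top-left  bias=+0
  edge (0, 10)→(6, 7): d=(6,-3) top-left  bias=+0
    (1,4)@(3, 9): e=[61,44,3] → █
    (2,4)@(5, 9): e=[39,60,9] → █
    (3,4)@(7, 9): e=[17,76,15] → █
    (4,4)@(9, 9): e=[-5,92,21] → ·
    (1,5)@(3, 11): e=[89,4,15] → █
    (4,5)@(9, 11): e=[23,52,33] → █
    (5,5)@(11, 11): e=[1,68,39] → █
    (6,5)@(13, 11): e=[-21,84,45] → ·
    (1,6)@(3, 13): e=[117,-36,27] → ·
    (2,6)@(5, 13): e=[95,-20,33] → ·
    (3,6)@(7, 13): e=[73,-4,39] → ·
    (4,6)@(9, 13): e=[51,12,45] → █
  covered (13 px):
    · · · · · · · · · ·
    · · · · · · · · · ·
    · · · · · · · · · ·
    · · · · · · · · · ·
    · █ █ █ · · · · · ·
    · █ █ █ █ █ · · · ·
    · · · · █ █ █ · · ·
    · · · · · · █ █ · ·
    · · · · · · · · · ·
    · · · · · · · · · ·
    · · · · · · · · · ·

Answer: 60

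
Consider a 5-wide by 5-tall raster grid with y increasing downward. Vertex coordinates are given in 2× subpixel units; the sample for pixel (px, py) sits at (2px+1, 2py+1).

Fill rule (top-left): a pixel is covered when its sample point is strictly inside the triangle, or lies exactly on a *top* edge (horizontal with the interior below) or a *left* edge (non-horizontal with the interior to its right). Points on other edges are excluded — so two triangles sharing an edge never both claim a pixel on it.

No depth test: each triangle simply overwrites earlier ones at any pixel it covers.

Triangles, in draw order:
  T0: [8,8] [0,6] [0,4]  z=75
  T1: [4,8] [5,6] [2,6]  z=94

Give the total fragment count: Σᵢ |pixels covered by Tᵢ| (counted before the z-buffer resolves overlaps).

T0:
  2·area = 16
  edge (8, 8)→(0, 6): d=(-8,-2) top-left  bias=+0
  edge (0, 6)→(0, 4): d=(0,-2) top-left  bias=+0
  edge (0, 4)→(8, 8): d=(8,4) right/bottom  bias=-1
    (0,2)@(1, 5): e=[10,2,4] → #
    (1,2)@(3, 5): e=[14,6,-4] → ·
    (0,3)@(1, 7): e=[-6,2,20] → ·
    (2,3)@(5, 7): e=[2,10,4] → #
    (3,3)@(7, 7): e=[6,14,-4] → ·
    (2,4)@(5, 9): e=[-14,10,20] → ·
  covered (2 px):
    · · · · ·
    · · · · ·
    # · · · ·
    · · # · ·
    · · · · ·
T1:
  2·area = 6  (B↔C swapped to make it positive)
  edge (4, 8)→(2, 6): d=(-2,-2) top-left  bias=+0
  edge (2, 6)→(5, 6): d=(3,0) top-left  bias=+0
  edge (5, 6)→(4, 8): d=(-1,2) right/bottom  bias=-1
    (0,2)@(1, 5): e=[0,-3,9] → ·  [on edge]
    (1,3)@(3, 7): e=[0,3,3] → #  [on edge]
    (2,3)@(5, 7): e=[4,3,-1] → ·
    (1,4)@(3, 9): e=[-4,9,1] → ·
    (2,4)@(5, 9): e=[0,9,-3] → ·  [on edge]
  covered (1 px):
    · · · · ·
    · · · · ·
    · · · · ·
    · # · · ·
    · · · · ·

Final: 3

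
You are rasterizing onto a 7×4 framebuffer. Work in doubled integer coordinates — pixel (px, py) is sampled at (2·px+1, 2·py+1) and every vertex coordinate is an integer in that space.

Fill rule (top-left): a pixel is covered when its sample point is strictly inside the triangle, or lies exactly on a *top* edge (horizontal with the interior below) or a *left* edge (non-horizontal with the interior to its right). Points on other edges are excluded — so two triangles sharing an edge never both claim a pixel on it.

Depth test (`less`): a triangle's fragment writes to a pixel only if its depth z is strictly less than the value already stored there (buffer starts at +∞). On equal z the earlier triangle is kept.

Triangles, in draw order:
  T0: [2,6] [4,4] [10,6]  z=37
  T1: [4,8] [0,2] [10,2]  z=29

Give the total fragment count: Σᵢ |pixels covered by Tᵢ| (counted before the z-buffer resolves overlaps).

T0:
  2·area = 16
  edge (2, 6)→(4, 4): d=(2,-2) top-left  bias=+0
  edge (4, 4)→(10, 6): d=(6,2) right/bottom  bias=-1
  edge (10, 6)→(2, 6): d=(-8,0) right/bottom  bias=-1
    (3,0)@(7, 1): e=[0,-24,40] → ·  [on edge]
    (0,1)@(1, 3): e=[-8,0,24] → ·  [on edge]
    (2,1)@(5, 3): e=[0,-8,24] → ·  [on edge]
    (1,2)@(3, 5): e=[0,8,8] → #  [on edge]
    (2,2)@(5, 5): e=[4,4,8] → #
    (3,2)@(7, 5): e=[8,0,8] → ·  [on edge]
    (0,3)@(1, 7): e=[0,24,-8] → ·  [on edge]
    (1,3)@(3, 7): e=[4,20,-8] → ·
    (2,3)@(5, 7): e=[8,16,-8] → ·
    (6,3)@(13, 7): e=[24,0,-8] → ·  [on edge]
  covered (2 px):
    · · · · · · ·
    · · · · · · ·
    · # # · · · ·
    · · · · · · ·
T1:
  2·area = 60
  edge (4, 8)→(0, 2): d=(-4,-6) top-left  bias=+0
  edge (0, 2)→(10, 2): d=(10,0) top-left  bias=+0
  edge (10, 2)→(4, 8): d=(-6,6) right/bottom  bias=-1
    (5,0)@(11, 1): e=[70,-10,0] → ·  [on edge]
    (0,1)@(1, 3): e=[2,10,48] → #
    (1,1)@(3, 3): e=[14,10,36] → #
    (2,1)@(5, 3): e=[26,10,24] → #
    (3,1)@(7, 3): e=[38,10,12] → #
    (4,1)@(9, 3): e=[50,10,0] → ·  [on edge]
    (0,2)@(1, 5): e=[-6,30,36] → ·
    (1,2)@(3, 5): e=[6,30,24] → #
    (3,2)@(7, 5): e=[30,30,0] → ·  [on edge]
    (1,3)@(3, 7): e=[-2,50,12] → ·
    (2,3)@(5, 7): e=[10,50,0] → ·  [on edge]
  covered (6 px):
    · · · · · · ·
    # # # # · · ·
    · # # · · · ·
    · · · · · · ·

Answer: 8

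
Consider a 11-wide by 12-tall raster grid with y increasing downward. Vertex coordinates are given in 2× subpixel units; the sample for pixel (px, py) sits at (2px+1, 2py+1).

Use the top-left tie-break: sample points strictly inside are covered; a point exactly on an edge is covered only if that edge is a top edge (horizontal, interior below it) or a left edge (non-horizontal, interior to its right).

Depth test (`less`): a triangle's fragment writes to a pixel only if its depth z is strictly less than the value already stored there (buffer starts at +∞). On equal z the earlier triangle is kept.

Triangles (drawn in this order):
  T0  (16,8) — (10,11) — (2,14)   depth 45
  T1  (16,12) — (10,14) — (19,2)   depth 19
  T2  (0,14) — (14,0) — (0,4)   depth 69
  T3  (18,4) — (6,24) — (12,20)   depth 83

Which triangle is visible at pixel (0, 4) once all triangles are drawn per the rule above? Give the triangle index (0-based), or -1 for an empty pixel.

T0:
  2·area = 6
  edge (16, 8)→(10, 11): d=(-6,3) right/bottom  bias=-1
  edge (10, 11)→(2, 14): d=(-8,3) right/bottom  bias=-1
  edge (2, 14)→(16, 8): d=(14,-6) top-left  bias=+0
    (4,5)@(9, 11): e=[3,3,0] → X  [on edge]
    (5,5)@(11, 11): e=[-3,-3,12] → .
    (4,6)@(9, 13): e=[-9,-13,28] → .
  covered (1 px):
    . . . . . . . . . . .
    . . . . . . . . . . .
    . . . . . . . . . . .
    . . . . . . . . . . .
    . . . . . . . . . . .
    . . . . X . . . . . .
    . . . . . . . . . . .
    . . . . . . . . . . .
    . . . . . . . . . . .
    . . . . . . . . . . .
    . . . . . . . . . . .
    . . . . . . . . . . .
T1:
  2·area = 54
  edge (16, 12)→(10, 14): d=(-6,2) right/bottom  bias=-1
  edge (10, 14)→(19, 2): d=(9,-12) top-left  bias=+0
  edge (19, 2)→(16, 12): d=(-3,10) right/bottom  bias=-1
    (8,2)@(17, 5): e=[40,3,11] → X
    (9,2)@(19, 5): e=[36,27,-9] → .
    (8,3)@(17, 7): e=[28,21,5] → X
    (9,3)@(19, 7): e=[24,45,-15] → .
    (7,4)@(15, 9): e=[20,15,19] → X
    (8,4)@(17, 9): e=[16,39,-1] → .
    (6,5)@(13, 11): e=[12,9,33] → X
    (8,5)@(17, 11): e=[4,57,-7] → .
    (9,5)@(19, 11): e=[0,81,-27] → .  [on edge]
    (5,6)@(11, 13): e=[4,3,47] → X
    (6,6)@(13, 13): e=[0,27,27] → .  [on edge]
    (7,6)@(15, 13): e=[-4,51,7] → .
    (3,7)@(7, 15): e=[0,-27,81] → .  [on edge]
    (0,8)@(1, 17): e=[0,-81,135] → .  [on edge]
  covered (6 px):
    . . . . . . . . . . .
    . . . . . . . . . . .
    . . . . . . . . X . .
    . . . . . . . . X . .
    . . . . . . . X . . .
    . . . . . . X X . . .
    . . . . . X . . . . .
    . . . . . . . . . . .
    . . . . . . . . . . .
    . . . . . . . . . . .
    . . . . . . . . . . .
    . . . . . . . . . . .
T2:
  2·area = 140  (B↔C swapped to make it positive)
  edge (0, 14)→(0, 4): d=(0,-10) top-left  bias=+0
  edge (0, 4)→(14, 0): d=(14,-4) top-left  bias=+0
  edge (14, 0)→(0, 14): d=(-14,14) right/bottom  bias=-1
    (5,0)@(11, 1): e=[110,2,28] → X
    (6,0)@(13, 1): e=[130,10,0] → .  [on edge]
    (2,1)@(5, 3): e=[50,6,84] → X
    (3,1)@(7, 3): e=[70,14,56] → X
    (4,1)@(9, 3): e=[90,22,28] → X
    (5,1)@(11, 3): e=[110,30,0] → .  [on edge]
    (0,2)@(1, 5): e=[10,18,112] → X
    (1,2)@(3, 5): e=[30,26,84] → X
    (4,2)@(9, 5): e=[90,50,0] → .  [on edge]
    (0,3)@(1, 7): e=[10,46,84] → X
    (3,3)@(7, 7): e=[70,70,0] → .  [on edge]
    (0,4)@(1, 9): e=[10,74,56] → X
    (2,4)@(5, 9): e=[50,90,0] → .  [on edge]
    (1,5)@(3, 11): e=[30,110,0] → .  [on edge]
    (0,6)@(1, 13): e=[10,130,0] → .  [on edge]
  covered (14 px):
    . . . . . X . . . . .
    . . X X X . . . . . .
    X X X X . . . . . . .
    X X X . . . . . . . .
    X X . . . . . . . . .
    X . . . . . . . . . .
    . . . . . . . . . . .
    . . . . . . . . . . .
    . . . . . . . . . . .
    . . . . . . . . . . .
    . . . . . . . . . . .
    . . . . . . . . . . .
T3:
  2·area = 72  (B↔C swapped to make it positive)
  edge (18, 4)→(12, 20): d=(-6,16) right/bottom  bias=-1
  edge (12, 20)→(6, 24): d=(-6,4) right/bottom  bias=-1
  edge (6, 24)→(18, 4): d=(12,-20) top-left  bias=+0
    (7,4)@(15, 9): e=[18,54,0] → X  [on edge]
    (8,4)@(17, 9): e=[-14,46,40] → .
    (7,5)@(15, 11): e=[6,42,24] → X
    (8,5)@(17, 11): e=[-26,34,64] → .
    (6,6)@(13, 13): e=[26,38,8] → X
    (7,6)@(15, 13): e=[-6,30,48] → .
    (6,7)@(13, 15): e=[14,26,32] → X
    (7,7)@(15, 15): e=[-18,18,72] → .
    (5,8)@(11, 17): e=[34,22,16] → X
    (7,8)@(15, 17): e=[-30,6,96] → .
    (4,9)@(9, 19): e=[54,18,0] → X  [on edge]
    (6,9)@(13, 19): e=[-10,2,80] → .
  covered (10 px):
    . . . . . . . . . . .
    . . . . . . . . . . .
    . . . . . . . . . . .
    . . . . . . . . . . .
    . . . . . . . X . . .
    . . . . . . . X . . .
    . . . . . . X . . . .
    . . . . . . X . . . .
    . . . . . X X . . . .
    . . . . X X . . . . .
    . . . . X . . . . . .
    . . . X . . . . . . .

Z-buffer (winner per pixel, '.' = empty):
  . . . . . 2 . . . . .
  . . 2 2 2 . . . . . .
  2 2 2 2 . . . . 1 . .
  2 2 2 . . . . . 1 . .
  2 2 . . . . . 1 . . .
  2 . . . 0 . 1 1 . . .
  . . . . . 1 3 . . . .
  . . . . . . 3 . . . .
  . . . . . 3 3 . . . .
  . . . . 3 3 . . . . .
  . . . . 3 . . . . . .
  . . . 3 . . . . . . .

Final: 2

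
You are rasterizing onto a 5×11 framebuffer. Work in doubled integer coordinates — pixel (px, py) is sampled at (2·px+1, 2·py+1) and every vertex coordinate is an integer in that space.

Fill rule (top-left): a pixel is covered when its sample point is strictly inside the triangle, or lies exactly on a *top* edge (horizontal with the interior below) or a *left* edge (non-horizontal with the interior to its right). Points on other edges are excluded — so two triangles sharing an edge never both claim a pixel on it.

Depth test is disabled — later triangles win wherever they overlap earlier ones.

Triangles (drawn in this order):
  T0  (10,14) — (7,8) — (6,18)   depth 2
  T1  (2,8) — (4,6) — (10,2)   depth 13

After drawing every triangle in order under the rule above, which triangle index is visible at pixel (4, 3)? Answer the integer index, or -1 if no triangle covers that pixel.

T0:
  2·area = 36  (B↔C swapped to make it positive)
  edge (10, 14)→(6, 18): d=(-4,4) right/bottom  bias=-1
  edge (6, 18)→(7, 8): d=(1,-10) top-left  bias=+0
  edge (7, 8)→(10, 14): d=(3,6) right/bottom  bias=-1
    (3,4)@(7, 9): e=[32,1,3] → #
    (4,4)@(9, 9): e=[24,21,-9] → ·
    (3,5)@(7, 11): e=[24,3,9] → #
    (4,5)@(9, 11): e=[16,23,-3] → ·
    (3,6)@(7, 13): e=[16,5,15] → #
    (4,6)@(9, 13): e=[8,25,3] → #
    (3,7)@(7, 15): e=[8,7,21] → #
    (4,7)@(9, 15): e=[0,27,9] → ·  [on edge]
    (3,8)@(7, 17): e=[0,9,27] → ·  [on edge]
    (2,9)@(5, 19): e=[0,-9,45] → ·  [on edge]
    (1,10)@(3, 21): e=[0,-27,63] → ·  [on edge]
  covered (5 px):
    · · · · ·
    · · · · ·
    · · · · ·
    · · · · ·
    · · · # ·
    · · · # ·
    · · · # #
    · · · # ·
    · · · · ·
    · · · · ·
    · · · · ·
T1:
  2·area = 4
  edge (2, 8)→(4, 6): d=(2,-2) top-left  bias=+0
  edge (4, 6)→(10, 2): d=(6,-4) top-left  bias=+0
  edge (10, 2)→(2, 8): d=(-8,6) right/bottom  bias=-1
    (4,0)@(9, 1): e=[0,-10,14] → ·  [on edge]
    (3,1)@(7, 3): e=[0,-6,10] → ·  [on edge]
    (2,2)@(5, 5): e=[0,-2,6] → ·  [on edge]
    (1,3)@(3, 7): e=[0,2,2] → #  [on edge]
    (2,3)@(5, 7): e=[4,10,-10] → ·
    (0,4)@(1, 9): e=[0,6,-2] → ·  [on edge]
    (1,4)@(3, 9): e=[4,14,-14] → ·
  covered (1 px):
    · · · · ·
    · · · · ·
    · · · · ·
    · # · · ·
    · · · · ·
    · · · · ·
    · · · · ·
    · · · · ·
    · · · · ·
    · · · · ·
    · · · · ·

Z-buffer (winner per pixel, '.' = empty):
  . . . . .
  . . . . .
  . . . . .
  . 1 . . .
  . . . 0 .
  . . . 0 .
  . . . 0 0
  . . . 0 .
  . . . . .
  . . . . .
  . . . . .

Answer: -1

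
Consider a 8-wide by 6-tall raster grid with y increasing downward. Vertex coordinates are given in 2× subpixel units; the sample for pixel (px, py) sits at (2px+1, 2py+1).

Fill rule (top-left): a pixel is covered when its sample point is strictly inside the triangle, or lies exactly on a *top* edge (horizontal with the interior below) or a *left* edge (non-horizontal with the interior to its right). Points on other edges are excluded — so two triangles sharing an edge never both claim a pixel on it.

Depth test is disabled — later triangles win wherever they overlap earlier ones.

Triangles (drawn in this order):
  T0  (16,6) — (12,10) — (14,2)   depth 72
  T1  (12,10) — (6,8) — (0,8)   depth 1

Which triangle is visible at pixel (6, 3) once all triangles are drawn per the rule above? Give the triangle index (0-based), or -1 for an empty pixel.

T0:
  2·area = 24
  edge (16, 6)→(12, 10): d=(-4,4) right/bottom  bias=-1
  edge (12, 10)→(14, 2): d=(2,-8) top-left  bias=+0
  edge (14, 2)→(16, 6): d=(2,4) right/bottom  bias=-1
    (7,2)@(15, 5): e=[8,14,2] → X
    (6,3)@(13, 7): e=[8,2,14] → X
    (7,3)@(15, 7): e=[0,18,6] → .  [on edge]
    (6,4)@(13, 9): e=[0,6,18] → .  [on edge]
    (5,5)@(11, 11): e=[0,-6,30] → .  [on edge]
  covered (2 px):
    . . . . . . . .
    . . . . . . . .
    . . . . . . . X
    . . . . . . X .
    . . . . . . . .
    . . . . . . . .
T1:
  2·area = 12  (B↔C swapped to make it positive)
  edge (12, 10)→(0, 8): d=(-12,-2) top-left  bias=+0
  edge (0, 8)→(6, 8): d=(6,0) top-left  bias=+0
  edge (6, 8)→(12, 10): d=(6,2) right/bottom  bias=-1
    (1,3)@(3, 7): e=[18,-6,0] → .  [on edge]
    (3,4)@(7, 9): e=[2,6,4] → X
    (4,4)@(9, 9): e=[6,6,0] → .  [on edge]
    (3,5)@(7, 11): e=[-22,18,16] → .
    (7,5)@(15, 11): e=[-6,18,0] → .  [on edge]
  covered (1 px):
    . . . . . . . .
    . . . . . . . .
    . . . . . . . .
    . . . . . . . .
    . . . X . . . .
    . . . . . . . .

Z-buffer (winner per pixel, '.' = empty):
  . . . . . . . .
  . . . . . . . .
  . . . . . . . 0
  . . . . . . 0 .
  . . . 1 . . . .
  . . . . . . . .

Result: 0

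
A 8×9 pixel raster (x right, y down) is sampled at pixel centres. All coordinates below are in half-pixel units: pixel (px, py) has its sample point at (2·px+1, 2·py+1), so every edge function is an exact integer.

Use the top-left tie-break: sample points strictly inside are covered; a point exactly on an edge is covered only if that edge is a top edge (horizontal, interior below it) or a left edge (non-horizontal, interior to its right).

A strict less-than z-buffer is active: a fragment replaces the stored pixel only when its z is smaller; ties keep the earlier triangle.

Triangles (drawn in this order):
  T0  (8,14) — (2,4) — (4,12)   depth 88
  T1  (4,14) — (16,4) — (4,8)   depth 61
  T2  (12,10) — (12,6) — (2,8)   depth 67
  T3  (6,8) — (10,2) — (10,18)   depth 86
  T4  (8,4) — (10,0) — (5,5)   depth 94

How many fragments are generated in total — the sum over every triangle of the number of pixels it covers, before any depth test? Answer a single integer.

T0:
  2·area = 28  (B↔C swapped to make it positive)
  edge (8, 14)→(4, 12): d=(-4,-2) top-left  bias=+0
  edge (4, 12)→(2, 4): d=(-2,-8) top-left  bias=+0
  edge (2, 4)→(8, 14): d=(6,10) right/bottom  bias=-1
    (1,3)@(3, 7): e=[18,2,8] → X
    (2,3)@(5, 7): e=[22,18,-12] → .
    (1,4)@(3, 9): e=[10,-2,20] → .
    (2,4)@(5, 9): e=[14,14,0] → .  [on edge]
    (2,5)@(5, 11): e=[6,10,12] → X
    (3,5)@(7, 11): e=[10,26,-8] → .
    (2,6)@(5, 13): e=[-2,6,24] → .
    (3,6)@(7, 13): e=[2,22,4] → X
    (4,6)@(9, 13): e=[6,38,-16] → .
    (3,7)@(7, 15): e=[-6,18,16] → .
  covered (3 px):
    . . . . . . . .
    . . . . . . . .
    . . . . . . . .
    . X . . . . . .
    . . . . . . . .
    . . X . . . . .
    . . . X . . . .
    . . . . . . . .
    . . . . . . . .
T1:
  2·area = 72  (B↔C swapped to make it positive)
  edge (4, 14)→(4, 8): d=(0,-6) top-left  bias=+0
  edge (4, 8)→(16, 4): d=(12,-4) top-left  bias=+0
  edge (16, 4)→(4, 14): d=(-12,10) right/bottom  bias=-1
    (6,2)@(13, 5): e=[54,0,18] → X  [on edge]
    (7,2)@(15, 5): e=[66,8,-2] → .
    (3,3)@(7, 7): e=[18,0,54] → X  [on edge]
    (4,3)@(9, 7): e=[30,8,34] → X
    (5,3)@(11, 7): e=[42,16,14] → X
    (6,3)@(13, 7): e=[54,24,-6] → .
    (0,4)@(1, 9): e=[-18,0,90] → .  [on edge]
    (2,4)@(5, 9): e=[6,16,50] → X
    (5,4)@(11, 9): e=[42,40,-10] → .
    (2,5)@(5, 11): e=[6,40,26] → X
    (4,5)@(9, 11): e=[30,56,-14] → .
    (2,6)@(5, 13): e=[6,64,2] → X
  covered (10 px):
    . . . . . . . .
    . . . . . . . .
    . . . . . . X .
    . . . X X X . .
    . . X X X . . .
    . . X X . . . .
    . . X . . . . .
    . . . . . . . .
    . . . . . . . .
T2:
  2·area = 40  (B↔C swapped to make it positive)
  edge (12, 10)→(2, 8): d=(-10,-2) top-left  bias=+0
  edge (2, 8)→(12, 6): d=(10,-2) top-left  bias=+0
  edge (12, 6)→(12, 10): d=(0,4) right/bottom  bias=-1
    (3,3)@(7, 7): e=[20,0,20] → X  [on edge]
    (4,3)@(9, 7): e=[24,4,12] → X
    (5,3)@(11, 7): e=[28,8,4] → X
    (6,3)@(13, 7): e=[32,12,-4] → .
    (3,4)@(7, 9): e=[0,20,20] → X  [on edge]
    (6,4)@(13, 9): e=[12,32,-4] → .
    (3,5)@(7, 11): e=[-20,40,20] → .
    (4,5)@(9, 11): e=[-16,44,12] → .
    (5,5)@(11, 11): e=[-12,48,4] → .
  covered (6 px):
    . . . . . . . .
    . . . . . . . .
    . . . . . . . .
    . . . X X X . .
    . . . X X X . .
    . . . . . . . .
    . . . . . . . .
    . . . . . . . .
    . . . . . . . .
T3:
  2·area = 64
  edge (6, 8)→(10, 2): d=(4,-6) top-left  bias=+0
  edge (10, 2)→(10, 18): d=(0,16) right/bottom  bias=-1
  edge (10, 18)→(6, 8): d=(-4,-10) top-left  bias=+0
    (4,2)@(9, 5): e=[6,16,42] → X
    (5,2)@(11, 5): e=[18,-16,62] → .
    (3,3)@(7, 7): e=[2,48,14] → X
    (5,3)@(11, 7): e=[26,-16,54] → .
    (3,4)@(7, 9): e=[10,48,6] → X
    (5,4)@(11, 9): e=[34,-16,46] → .
    (3,5)@(7, 11): e=[18,48,-2] → .
    (4,5)@(9, 11): e=[30,16,18] → X
    (5,5)@(11, 11): e=[42,-16,38] → .
    (4,6)@(9, 13): e=[38,16,10] → X
    (5,6)@(11, 13): e=[50,-16,30] → .
    (4,7)@(9, 15): e=[46,16,2] → X
  covered (8 px):
    . . . . . . . .
    . . . . . . . .
    . . . . X . . .
    . . . X X . . .
    . . . X X . . .
    . . . . X . . .
    . . . . X . . .
    . . . . X . . .
    . . . . . . . .
T4:
  2·area = 10  (B↔C swapped to make it positive)
  edge (8, 4)→(5, 5): d=(-3,1) right/bottom  bias=-1
  edge (5, 5)→(10, 0): d=(5,-5) top-left  bias=+0
  edge (10, 0)→(8, 4): d=(-2,4) right/bottom  bias=-1
    (4,0)@(9, 1): e=[8,0,2] → X  [on edge]
    (5,0)@(11, 1): e=[6,10,-6] → .
    (3,1)@(7, 3): e=[4,0,6] → X  [on edge]
    (4,1)@(9, 3): e=[2,10,-2] → .
    (5,1)@(11, 3): e=[0,20,-10] → .  [on edge]
    (2,2)@(5, 5): e=[0,0,10] → .  [on edge]
    (3,2)@(7, 5): e=[-2,10,2] → .
    (1,3)@(3, 7): e=[-4,0,14] → .  [on edge]
    (0,4)@(1, 9): e=[-8,0,18] → .  [on edge]
  covered (2 px):
    . . . . X . . .
    . . . X . . . .
    . . . . . . . .
    . . . . . . . .
    . . . . . . . .
    . . . . . . . .
    . . . . . . . .
    . . . . . . . .
    . . . . . . . .

Answer: 29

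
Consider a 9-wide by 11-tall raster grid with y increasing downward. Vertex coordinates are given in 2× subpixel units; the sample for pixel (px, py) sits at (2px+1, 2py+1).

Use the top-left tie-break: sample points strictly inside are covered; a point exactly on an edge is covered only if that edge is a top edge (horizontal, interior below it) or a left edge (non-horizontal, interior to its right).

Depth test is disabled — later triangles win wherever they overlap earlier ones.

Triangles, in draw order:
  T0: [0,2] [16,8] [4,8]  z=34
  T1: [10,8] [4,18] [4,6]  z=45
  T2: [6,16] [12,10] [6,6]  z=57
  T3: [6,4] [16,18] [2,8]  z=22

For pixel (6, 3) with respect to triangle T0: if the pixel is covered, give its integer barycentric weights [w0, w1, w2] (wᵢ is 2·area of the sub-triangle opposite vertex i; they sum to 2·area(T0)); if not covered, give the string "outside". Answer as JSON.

T0:
  2·area = 72
  edge (0, 2)→(16, 8): d=(16,6) right/bottom  bias=-1
  edge (16, 8)→(4, 8): d=(-12,0) right/bottom  bias=-1
  edge (4, 8)→(0, 2): d=(-4,-6) top-left  bias=+0
    (0,1)@(1, 3): e=[10,60,2] → #
    (1,1)@(3, 3): e=[-2,60,14] → ·
    (0,2)@(1, 5): e=[42,36,-6] → ·
    (1,2)@(3, 5): e=[30,36,6] → #
    (2,2)@(5, 5): e=[18,36,18] → #
    (3,2)@(7, 5): e=[6,36,30] → #
    (4,2)@(9, 5): e=[-6,36,42] → ·
    (1,3)@(3, 7): e=[62,12,-2] → ·
    (2,3)@(5, 7): e=[50,12,10] → #
    (4,3)@(9, 7): e=[26,12,34] → #
    (5,3)@(11, 7): e=[14,12,46] → #
    (6,3)@(13, 7): e=[2,12,58] → #
  covered (9 px):
    · · · · · · · · ·
    # · · · · · · · ·
    · # # # · · · · ·
    · · # # # # # · ·
    · · · · · · · · ·
    · · · · · · · · ·
    · · · · · · · · ·
    · · · · · · · · ·
    · · · · · · · · ·
    · · · · · · · · ·
    · · · · · · · · ·
T1:
  2·area = 72
  edge (10, 8)→(4, 18): d=(-6,10) right/bottom  bias=-1
  edge (4, 18)→(4, 6): d=(0,-12) top-left  bias=+0
  edge (4, 6)→(10, 8): d=(6,2) right/bottom  bias=-1
    (6,1)@(13, 3): e=[0,108,-36] → ·  [on edge]
    (0,2)@(1, 5): e=[108,-36,0] → ·  [on edge]
    (2,3)@(5, 7): e=[56,12,4] → #
    (3,3)@(7, 7): e=[36,36,0] → ·  [on edge]
    (2,4)@(5, 9): e=[44,12,16] → #
    (3,4)@(7, 9): e=[24,36,12] → #
    (4,4)@(9, 9): e=[4,60,8] → #
    (5,4)@(11, 9): e=[-16,84,4] → ·
    (6,4)@(13, 9): e=[-36,108,0] → ·  [on edge]
    (2,5)@(5, 11): e=[32,12,28] → #
    (4,5)@(9, 11): e=[-8,60,20] → ·
    (2,6)@(5, 13): e=[20,12,40] → #
    (3,6)@(7, 13): e=[0,36,36] → ·  [on edge]
  covered (8 px):
    · · · · · · · · ·
    · · · · · · · · ·
    · · · · · · · · ·
    · · # · · · · · ·
    · · # # # · · · ·
    · · # # · · · · ·
    · · # · · · · · ·
    · · # · · · · · ·
    · · · · · · · · ·
    · · · · · · · · ·
    · · · · · · · · ·
T2:
  2·area = 60  (B↔C swapped to make it positive)
  edge (6, 16)→(6, 6): d=(0,-10) top-left  bias=+0
  edge (6, 6)→(12, 10): d=(6,4) right/bottom  bias=-1
  edge (12, 10)→(6, 16): d=(-6,6) right/bottom  bias=-1
    (8,2)@(17, 5): e=[110,-50,0] → ·  [on edge]
    (3,3)@(7, 7): e=[10,2,48] → #
    (4,3)@(9, 7): e=[30,-6,36] → ·
    (7,3)@(15, 7): e=[90,-30,0] → ·  [on edge]
    (3,4)@(7, 9): e=[10,14,36] → #
    (4,4)@(9, 9): e=[30,6,24] → #
    (5,4)@(11, 9): e=[50,-2,12] → ·
    (6,4)@(13, 9): e=[70,-10,0] → ·  [on edge]
    (3,5)@(7, 11): e=[10,26,24] → #
    (5,5)@(11, 11): e=[50,10,0] → ·  [on edge]
    (3,6)@(7, 13): e=[10,38,12] → #
    (4,6)@(9, 13): e=[30,30,0] → ·  [on edge]
    (3,7)@(7, 15): e=[10,50,0] → ·  [on edge]
    (2,8)@(5, 17): e=[-10,70,0] → ·  [on edge]
    (1,9)@(3, 19): e=[-30,90,0] → ·  [on edge]
    (0,10)@(1, 21): e=[-50,110,0] → ·  [on edge]
  covered (6 px):
    · · · · · · · · ·
    · · · · · · · · ·
    · · · · · · · · ·
    · · · # · · · · ·
    · · · # # · · · ·
    · · · # # · · · ·
    · · · # · · · · ·
    · · · · · · · · ·
    · · · · · · · · ·
    · · · · · · · · ·
    · · · · · · · · ·
T3:
  2·area = 96
  edge (6, 4)→(16, 18): d=(10,14) right/bottom  bias=-1
  edge (16, 18)→(2, 8): d=(-14,-10) top-left  bias=+0
  edge (2, 8)→(6, 4): d=(4,-4) top-left  bias=+0
    (4,0)@(9, 1): e=[-72,168,0] → ·  [on edge]
    (3,1)@(7, 3): e=[-24,120,0] → ·  [on edge]
    (2,2)@(5, 5): e=[24,72,0] → #  [on edge]
    (3,2)@(7, 5): e=[-4,92,8] → ·
    (1,3)@(3, 7): e=[72,24,0] → #  [on edge]
    (3,3)@(7, 7): e=[16,64,16] → #
    (4,3)@(9, 7): e=[-12,84,24] → ·
    (0,4)@(1, 9): e=[120,-24,0] → ·  [on edge]
    (1,4)@(3, 9): e=[92,-4,8] → ·
    (2,4)@(5, 9): e=[64,16,16] → #
    (4,4)@(9, 9): e=[8,56,32] → #
    (5,4)@(11, 9): e=[-20,76,40] → ·
    (5,5)@(11, 11): e=[0,48,48] → ·  [on edge]
    (4,6)@(9, 13): e=[48,0,48] → #  [on edge]
  covered (13 px):
    · · · · · · · · ·
    · · · · · · · · ·
    · · # · · · · · ·
    · # # # · · · · ·
    · · # # # · · · ·
    · · · # # · · · ·
    · · · · # # · · ·
    · · · · · · # · ·
    · · · · · · · # ·
    · · · · · · · · ·
    · · · · · · · · ·

Answer: [12,58,2]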